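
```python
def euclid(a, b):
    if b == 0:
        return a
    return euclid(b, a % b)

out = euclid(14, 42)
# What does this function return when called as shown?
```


euclid(14, 42)
= euclid(42, 14 % 42) = euclid(42, 14)
= euclid(14, 42 % 14) = euclid(14, 0)
b == 0, return a = 14


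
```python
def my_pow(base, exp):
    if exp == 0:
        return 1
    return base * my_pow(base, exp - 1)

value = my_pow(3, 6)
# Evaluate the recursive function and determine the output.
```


my_pow(3, 6)
= 3 * my_pow(3, 5)
= 3 * 3 * my_pow(3, 4)
= 3 * 3 * 3 * my_pow(3, 3)
= 3 * 3 * 3 * 3 * my_pow(3, 2)
= 3 * 3 * 3 * 3 * 3 * my_pow(3, 1)
= 3 * 3 * 3 * 3 * 3 * 3 * my_pow(3, 0)
= 3 * 3 * 3 * 3 * 3 * 3 * 1
= 729


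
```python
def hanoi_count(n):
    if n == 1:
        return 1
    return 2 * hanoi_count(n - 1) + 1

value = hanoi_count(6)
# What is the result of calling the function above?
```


hanoi_count(6)
= 2 * hanoi_count(5) + 1
= 2 * (2 * hanoi_count(4) + 1) + 1
= 2 * (2 * (2 * hanoi_count(3) + 1) + 1) + 1
= 2 * (2 * (2 * (2 * hanoi_count(2) + 1) + 1) + 1) + 1
= 2 * (2 * (2 * (2 * (2 * hanoi_count(1) + 1) + 1) + 1) + 1) + 1
Now compute bottom-up:
hanoi_count(1) = 1
hanoi_count(2) = 2 * 1 + 1 = 3
hanoi_count(3) = 2 * 3 + 1 = 7
hanoi_count(4) = 2 * 7 + 1 = 15
hanoi_count(5) = 2 * 15 + 1 = 31
hanoi_count(6) = 2 * 31 + 1 = 63
= 63


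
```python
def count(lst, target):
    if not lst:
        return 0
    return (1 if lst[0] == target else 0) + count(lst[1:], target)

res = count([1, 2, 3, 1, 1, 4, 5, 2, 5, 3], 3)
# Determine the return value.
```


count([1, 2, 3, 1, 1, 4, 5, 2, 5, 3], 3)
lst[0]=1 != 3: 0 + count([2, 3, 1, 1, 4, 5, 2, 5, 3], 3)
lst[0]=2 != 3: 0 + count([3, 1, 1, 4, 5, 2, 5, 3], 3)
lst[0]=3 == 3: 1 + count([1, 1, 4, 5, 2, 5, 3], 3)
lst[0]=1 != 3: 0 + count([1, 4, 5, 2, 5, 3], 3)
lst[0]=1 != 3: 0 + count([4, 5, 2, 5, 3], 3)
lst[0]=4 != 3: 0 + count([5, 2, 5, 3], 3)
lst[0]=5 != 3: 0 + count([2, 5, 3], 3)
lst[0]=2 != 3: 0 + count([5, 3], 3)
lst[0]=5 != 3: 0 + count([3], 3)
lst[0]=3 == 3: 1 + count([], 3)
= 2


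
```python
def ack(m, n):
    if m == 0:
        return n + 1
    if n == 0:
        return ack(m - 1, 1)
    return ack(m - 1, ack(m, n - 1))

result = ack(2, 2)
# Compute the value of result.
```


ack(2, 2)
= ack(1, ack(2, 1))
First compute ack(2, 1) = 5
= ack(1, 5)
= 7


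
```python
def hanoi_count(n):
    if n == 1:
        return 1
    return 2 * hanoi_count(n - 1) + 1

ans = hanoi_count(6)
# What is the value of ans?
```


hanoi_count(6)
= 2 * hanoi_count(5) + 1
= 2 * (2 * hanoi_count(4) + 1) + 1
= 2 * (2 * (2 * hanoi_count(3) + 1) + 1) + 1
= 2 * (2 * (2 * (2 * hanoi_count(2) + 1) + 1) + 1) + 1
= 2 * (2 * (2 * (2 * (2 * hanoi_count(1) + 1) + 1) + 1) + 1) + 1
Now compute bottom-up:
hanoi_count(1) = 1
hanoi_count(2) = 2 * 1 + 1 = 3
hanoi_count(3) = 2 * 3 + 1 = 7
hanoi_count(4) = 2 * 7 + 1 = 15
hanoi_count(5) = 2 * 15 + 1 = 31
hanoi_count(6) = 2 * 31 + 1 = 63
= 63


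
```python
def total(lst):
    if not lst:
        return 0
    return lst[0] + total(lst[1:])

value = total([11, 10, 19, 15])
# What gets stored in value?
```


total([11, 10, 19, 15])
= 11 + total([10, 19, 15])
= 11 + 10 + total([19, 15])
= 11 + 10 + 19 + total([15])
= 11 + 10 + 19 + 15 + total([])
= 11 + 10 + 19 + 15 + 0
= 55


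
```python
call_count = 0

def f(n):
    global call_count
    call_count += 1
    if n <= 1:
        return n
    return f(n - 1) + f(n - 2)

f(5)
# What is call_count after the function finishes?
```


f(5) calls f(4) and f(3); each non-base call branches into two more.
Let C(k) = total number of calls made by f(k), including the call to f(k) itself.
Base cases: C(0) = 1, C(1) = 1
Recurrence: C(k) = 1 + C(k-1) + C(k-2)
  C(2) = 1 + C(1) + C(0) = 1 + 1 + 1 = 3
  C(3) = 1 + C(2) + C(1) = 1 + 3 + 1 = 5
  C(4) = 1 + C(3) + C(2) = 1 + 5 + 3 = 9
  C(5) = 1 + C(4) + C(3) = 1 + 9 + 5 = 15
Total calls = C(5) = 15


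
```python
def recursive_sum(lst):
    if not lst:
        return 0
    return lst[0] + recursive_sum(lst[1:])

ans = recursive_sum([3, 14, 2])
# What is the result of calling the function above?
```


recursive_sum([3, 14, 2])
= 3 + recursive_sum([14, 2])
= 3 + 14 + recursive_sum([2])
= 3 + 14 + 2 + recursive_sum([])
= 3 + 14 + 2 + 0
= 19


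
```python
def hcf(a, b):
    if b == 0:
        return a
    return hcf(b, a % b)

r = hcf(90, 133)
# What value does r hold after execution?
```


hcf(90, 133)
= hcf(133, 90 % 133) = hcf(133, 90)
= hcf(90, 133 % 90) = hcf(90, 43)
= hcf(43, 90 % 43) = hcf(43, 4)
= hcf(4, 43 % 4) = hcf(4, 3)
= hcf(3, 4 % 3) = hcf(3, 1)
= hcf(1, 3 % 1) = hcf(1, 0)
b == 0, return a = 1


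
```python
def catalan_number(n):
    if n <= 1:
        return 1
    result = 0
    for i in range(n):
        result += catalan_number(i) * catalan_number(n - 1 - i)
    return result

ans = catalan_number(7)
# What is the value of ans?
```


catalan_number(7)
= sum of catalan_number(i) * catalan_number(7-1-i) for i in 0..6
First compute sub-values bottom-up:
  catalan_number(0) = 1, catalan_number(1) = 1
  catalan_number(2) = 1*1 + 1*1 = 2
  catalan_number(3) = 1*2 + 1*1 + 2*1 = 5
  catalan_number(4) = 1*5 + 1*2 + 2*1 + 5*1 = 14
  catalan_number(5) = 1*14 + 1*5 + 2*2 + 5*1 + 14*1 = 42
  catalan_number(6) = 1*42 + 1*14 + 2*5 + 5*2 + 14*1 + 42*1 = 132
Now catalan_number(7):
  catalan_number(0)*catalan_number(6) = 1*132 = 132
  catalan_number(1)*catalan_number(5) = 1*42 = 42
  catalan_number(2)*catalan_number(4) = 2*14 = 28
  catalan_number(3)*catalan_number(3) = 5*5 = 25
  catalan_number(4)*catalan_number(2) = 14*2 = 28
  catalan_number(5)*catalan_number(1) = 42*1 = 42
  catalan_number(6)*catalan_number(0) = 132*1 = 132
= 132 + 42 + 28 + 25 + 28 + 42 + 132
= 429


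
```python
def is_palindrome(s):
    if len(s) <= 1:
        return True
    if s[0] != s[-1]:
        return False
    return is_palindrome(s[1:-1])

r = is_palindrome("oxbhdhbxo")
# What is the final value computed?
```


is_palindrome("oxbhdhbxo")
"oxbhdhbxo": s[0]='o' == s[-1]='o' -> is_palindrome("xbhdhbx")
"xbhdhbx": s[0]='x' == s[-1]='x' -> is_palindrome("bhdhb")
"bhdhb": s[0]='b' == s[-1]='b' -> is_palindrome("hdh")
"hdh": s[0]='h' == s[-1]='h' -> is_palindrome("d")
"d": len <= 1 -> True
= True


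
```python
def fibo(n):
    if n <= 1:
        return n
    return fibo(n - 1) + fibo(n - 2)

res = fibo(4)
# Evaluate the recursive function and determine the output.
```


fibo(4)
= fibo(3) + fibo(2)
= (fibo(2) + fibo(1)) + fibo(2)
Computing bottom-up: fibo(0)=0, fibo(1)=1, fibo(2)=1, fibo(3)=2, fibo(4)=3
= 3


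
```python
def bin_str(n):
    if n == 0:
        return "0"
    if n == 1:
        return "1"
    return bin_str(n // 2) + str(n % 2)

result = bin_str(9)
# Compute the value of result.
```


bin_str(9)
= bin_str(4) + "1"
= bin_str(2) + "0" + "1"
= bin_str(1) + "0" + "0" + "1"
= "1" + "0" + "0" + "1"
= "1001"


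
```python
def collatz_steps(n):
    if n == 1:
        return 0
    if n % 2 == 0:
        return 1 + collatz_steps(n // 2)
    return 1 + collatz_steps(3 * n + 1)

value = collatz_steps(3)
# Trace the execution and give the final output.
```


collatz_steps(3)
3 is odd -> 3*3+1 = 10 -> collatz_steps(10)
10 is even -> collatz_steps(5)
5 is odd -> 3*5+1 = 16 -> collatz_steps(16)
16 is even -> collatz_steps(8)
8 is even -> collatz_steps(4)
4 is even -> collatz_steps(2)
2 is even -> collatz_steps(1)
Reached 1 after 7 steps
= 7


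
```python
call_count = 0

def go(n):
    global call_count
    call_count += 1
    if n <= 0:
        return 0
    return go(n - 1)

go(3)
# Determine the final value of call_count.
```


go(3) calls go(2) calls ... calls go(0)
Total calls: 3 + 1 (for base case) = 4


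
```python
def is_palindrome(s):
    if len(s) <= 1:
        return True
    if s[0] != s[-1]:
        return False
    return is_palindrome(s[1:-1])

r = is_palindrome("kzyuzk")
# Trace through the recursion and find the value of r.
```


is_palindrome("kzyuzk")
"kzyuzk": s[0]='k' == s[-1]='k' -> is_palindrome("zyuz")
"zyuz": s[0]='z' == s[-1]='z' -> is_palindrome("yu")
"yu": s[0]='y' != s[-1]='u' -> False
= False


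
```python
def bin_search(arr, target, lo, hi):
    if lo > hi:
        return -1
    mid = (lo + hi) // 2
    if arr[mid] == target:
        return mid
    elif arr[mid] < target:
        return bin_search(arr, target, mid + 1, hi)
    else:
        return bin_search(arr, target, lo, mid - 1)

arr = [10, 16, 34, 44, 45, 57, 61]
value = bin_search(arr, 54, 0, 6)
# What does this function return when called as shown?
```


bin_search(arr, 54, 0, 6)
lo=0, hi=6, mid=3, arr[mid]=44
44 < 54, search right half
lo=4, hi=6, mid=5, arr[mid]=57
57 > 54, search left half
lo=4, hi=4, mid=4, arr[mid]=45
45 < 54, search right half
lo > hi, target not found, return -1
= -1


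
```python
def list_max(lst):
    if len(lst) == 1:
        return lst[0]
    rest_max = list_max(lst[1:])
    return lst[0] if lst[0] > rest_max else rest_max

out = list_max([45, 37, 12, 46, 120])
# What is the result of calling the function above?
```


list_max([45, 37, 12, 46, 120])
= compare 45 with list_max([37, 12, 46, 120])
= compare 37 with list_max([12, 46, 120])
= compare 12 with list_max([46, 120])
= compare 46 with list_max([120])
Base: list_max([120]) = 120
compare 46 with 120: max = 120
compare 12 with 120: max = 120
compare 37 with 120: max = 120
compare 45 with 120: max = 120
= 120


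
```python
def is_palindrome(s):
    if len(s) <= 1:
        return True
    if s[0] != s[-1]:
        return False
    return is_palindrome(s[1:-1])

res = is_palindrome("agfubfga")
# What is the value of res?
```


is_palindrome("agfubfga")
"agfubfga": s[0]='a' == s[-1]='a' -> is_palindrome("gfubfg")
"gfubfg": s[0]='g' == s[-1]='g' -> is_palindrome("fubf")
"fubf": s[0]='f' == s[-1]='f' -> is_palindrome("ub")
"ub": s[0]='u' != s[-1]='b' -> False
= False


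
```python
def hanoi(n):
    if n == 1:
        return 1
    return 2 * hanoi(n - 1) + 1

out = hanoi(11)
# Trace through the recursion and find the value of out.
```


hanoi(11)
= 2 * hanoi(10) + 1
= 2 * (2 * hanoi(9) + 1) + 1
= 2 * (2 * (2 * hanoi(8) + 1) + 1) + 1
= 2 * (2 * (2 * (2 * hanoi(7) + 1) + 1) + 1) + 1
= 2 * (2 * (2 * (2 * (2 * hanoi(6) + 1) + 1) + 1) + 1) + 1
= 2 * (2 * (2 * (2 * (2 * (2 * hanoi(5) + 1) + 1) + 1) + 1) + 1) + 1
= 2 * (2 * (2 * (2 * (2 * (2 * (2 * hanoi(4) + 1) + 1) + 1) + 1) + 1) + 1) + 1
= 2 * (2 * (2 * (2 * (2 * (2 * (2 * (2 * hanoi(3) + 1) + 1) + 1) + 1) + 1) + 1) + 1) + 1
= 2 * (2 * (2 * (2 * (2 * (2 * (2 * (2 * (2 * hanoi(2) + 1) + 1) + 1) + 1) + 1) + 1) + 1) + 1) + 1
= 2 * (2 * (2 * (2 * (2 * (2 * (2 * (2 * (2 * (2 * hanoi(1) + 1) + 1) + 1) + 1) + 1) + 1) + 1) + 1) + 1) + 1
Now compute bottom-up:
hanoi(1) = 1
hanoi(2) = 2 * 1 + 1 = 3
hanoi(3) = 2 * 3 + 1 = 7
hanoi(4) = 2 * 7 + 1 = 15
hanoi(5) = 2 * 15 + 1 = 31
hanoi(6) = 2 * 31 + 1 = 63
hanoi(7) = 2 * 63 + 1 = 127
hanoi(8) = 2 * 127 + 1 = 255
hanoi(9) = 2 * 255 + 1 = 511
hanoi(10) = 2 * 511 + 1 = 1023
hanoi(11) = 2 * 1023 + 1 = 2047
= 2047


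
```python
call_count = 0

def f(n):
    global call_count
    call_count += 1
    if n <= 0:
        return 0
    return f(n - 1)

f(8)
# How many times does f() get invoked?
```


f(8) calls f(7) calls ... calls f(0)
Total calls: 8 + 1 (for base case) = 9


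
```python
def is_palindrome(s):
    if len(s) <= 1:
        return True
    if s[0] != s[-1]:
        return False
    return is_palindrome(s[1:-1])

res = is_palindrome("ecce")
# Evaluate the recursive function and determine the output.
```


is_palindrome("ecce")
"ecce": s[0]='e' == s[-1]='e' -> is_palindrome("cc")
"cc": s[0]='c' == s[-1]='c' -> is_palindrome("")
"": len <= 1 -> True
= True


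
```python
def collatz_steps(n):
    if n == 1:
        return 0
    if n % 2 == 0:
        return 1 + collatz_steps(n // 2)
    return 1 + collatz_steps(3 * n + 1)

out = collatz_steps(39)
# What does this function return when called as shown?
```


collatz_steps(39)
39 is odd -> 3*39+1 = 118 -> collatz_steps(118)
118 is even -> collatz_steps(59)
59 is odd -> 3*59+1 = 178 -> collatz_steps(178)
178 is even -> collatz_steps(89)
89 is odd -> 3*89+1 = 268 -> collatz_steps(268)
268 is even -> collatz_steps(134)
134 is even -> collatz_steps(67)
67 is odd -> 3*67+1 = 202 -> collatz_steps(202)
202 is even -> collatz_steps(101)
101 is odd -> 3*101+1 = 304 -> collatz_steps(304)
304 is even -> collatz_steps(152)
152 is even -> collatz_steps(76)
76 is even -> collatz_steps(38)
38 is even -> collatz_steps(19)
19 is odd -> 3*19+1 = 58 -> collatz_steps(58)
58 is even -> collatz_steps(29)
29 is odd -> 3*29+1 = 88 -> collatz_steps(88)
88 is even -> collatz_steps(44)
44 is even -> collatz_steps(22)
22 is even -> collatz_steps(11)
11 is odd -> 3*11+1 = 34 -> collatz_steps(34)
34 is even -> collatz_steps(17)
17 is odd -> 3*17+1 = 52 -> collatz_steps(52)
52 is even -> collatz_steps(26)
26 is even -> collatz_steps(13)
13 is odd -> 3*13+1 = 40 -> collatz_steps(40)
40 is even -> collatz_steps(20)
20 is even -> collatz_steps(10)
10 is even -> collatz_steps(5)
5 is odd -> 3*5+1 = 16 -> collatz_steps(16)
16 is even -> collatz_steps(8)
8 is even -> collatz_steps(4)
4 is even -> collatz_steps(2)
2 is even -> collatz_steps(1)
Reached 1 after 34 steps
= 34


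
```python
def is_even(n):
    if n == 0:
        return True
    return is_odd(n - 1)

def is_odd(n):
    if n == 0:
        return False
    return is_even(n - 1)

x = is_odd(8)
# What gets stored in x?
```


is_odd(8)
= is_even(7)
= is_odd(6)
= is_even(5)
= is_odd(4)
= is_even(3)
= is_odd(2)
= is_even(1)
= is_odd(0)
n == 0: return False
= False


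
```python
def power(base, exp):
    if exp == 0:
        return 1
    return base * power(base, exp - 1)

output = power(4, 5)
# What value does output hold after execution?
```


power(4, 5)
= 4 * power(4, 4)
= 4 * 4 * power(4, 3)
= 4 * 4 * 4 * power(4, 2)
= 4 * 4 * 4 * 4 * power(4, 1)
= 4 * 4 * 4 * 4 * 4 * power(4, 0)
= 4 * 4 * 4 * 4 * 4 * 1
= 1024


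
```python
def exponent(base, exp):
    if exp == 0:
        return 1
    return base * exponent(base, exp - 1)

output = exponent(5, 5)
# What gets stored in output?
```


exponent(5, 5)
= 5 * exponent(5, 4)
= 5 * 5 * exponent(5, 3)
= 5 * 5 * 5 * exponent(5, 2)
= 5 * 5 * 5 * 5 * exponent(5, 1)
= 5 * 5 * 5 * 5 * 5 * exponent(5, 0)
= 5 * 5 * 5 * 5 * 5 * 1
= 3125


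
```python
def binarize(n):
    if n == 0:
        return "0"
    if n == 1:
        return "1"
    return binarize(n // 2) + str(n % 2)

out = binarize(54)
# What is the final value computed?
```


binarize(54)
= binarize(27) + "0"
= binarize(13) + "1" + "0"
= binarize(6) + "1" + "1" + "0"
= binarize(3) + "0" + "1" + "1" + "0"
= binarize(1) + "1" + "0" + "1" + "1" + "0"
= "1" + "1" + "0" + "1" + "1" + "0"
= "110110"


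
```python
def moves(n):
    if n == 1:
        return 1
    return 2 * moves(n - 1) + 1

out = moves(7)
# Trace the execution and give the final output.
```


moves(7)
= 2 * moves(6) + 1
= 2 * (2 * moves(5) + 1) + 1
= 2 * (2 * (2 * moves(4) + 1) + 1) + 1
= 2 * (2 * (2 * (2 * moves(3) + 1) + 1) + 1) + 1
= 2 * (2 * (2 * (2 * (2 * moves(2) + 1) + 1) + 1) + 1) + 1
= 2 * (2 * (2 * (2 * (2 * (2 * moves(1) + 1) + 1) + 1) + 1) + 1) + 1
Now compute bottom-up:
moves(1) = 1
moves(2) = 2 * 1 + 1 = 3
moves(3) = 2 * 3 + 1 = 7
moves(4) = 2 * 7 + 1 = 15
moves(5) = 2 * 15 + 1 = 31
moves(6) = 2 * 31 + 1 = 63
moves(7) = 2 * 63 + 1 = 127
= 127


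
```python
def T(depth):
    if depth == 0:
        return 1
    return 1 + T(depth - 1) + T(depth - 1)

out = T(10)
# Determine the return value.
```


T(10)
= 1 + T(9) + T(9)
= 1 + 2 * T(9)
T(k) = 2^(k+1) - 1
T(0) = 1
T(1) = 3
T(2) = 7
T(3) = 15
T(4) = 31
T(10) = 2^11 - 1 = 2047


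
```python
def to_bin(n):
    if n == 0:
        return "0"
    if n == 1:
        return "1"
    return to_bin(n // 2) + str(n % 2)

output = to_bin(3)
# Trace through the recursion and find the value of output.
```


to_bin(3)
= to_bin(1) + "1"
= "1" + "1"
= "11"


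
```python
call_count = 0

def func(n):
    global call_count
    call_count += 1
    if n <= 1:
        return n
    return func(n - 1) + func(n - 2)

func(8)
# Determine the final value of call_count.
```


func(8) calls func(7) and func(6); each non-base call branches into two more.
Let C(k) = total number of calls made by func(k), including the call to func(k) itself.
Base cases: C(0) = 1, C(1) = 1
Recurrence: C(k) = 1 + C(k-1) + C(k-2)
  C(2) = 1 + C(1) + C(0) = 1 + 1 + 1 = 3
  C(3) = 1 + C(2) + C(1) = 1 + 3 + 1 = 5
  C(4) = 1 + C(3) + C(2) = 1 + 5 + 3 = 9
  C(5) = 1 + C(4) + C(3) = 1 + 9 + 5 = 15
  C(6) = 1 + C(5) + C(4) = 1 + 15 + 9 = 25
  C(7) = 1 + C(6) + C(5) = 1 + 25 + 15 = 41
  C(8) = 1 + C(7) + C(6) = 1 + 41 + 25 = 67
Total calls = C(8) = 67


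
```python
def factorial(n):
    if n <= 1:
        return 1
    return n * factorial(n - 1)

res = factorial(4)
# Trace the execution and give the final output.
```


factorial(4)
= 4 * factorial(3)
= 4 * 3 * factorial(2)
= 4 * 3 * 2 * factorial(1)
= 4 * 3 * 2 * 1
= 24


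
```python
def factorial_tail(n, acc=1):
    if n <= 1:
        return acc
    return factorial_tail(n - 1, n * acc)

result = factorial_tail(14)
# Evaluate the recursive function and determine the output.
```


factorial_tail(14, 1)
= factorial_tail(13, 14 * 1) = factorial_tail(13, 14)
= factorial_tail(12, 13 * 14) = factorial_tail(12, 182)
= factorial_tail(11, 12 * 182) = factorial_tail(11, 2184)
= factorial_tail(10, 11 * 2184) = factorial_tail(10, 24024)
= factorial_tail(9, 10 * 24024) = factorial_tail(9, 240240)
= factorial_tail(8, 9 * 240240) = factorial_tail(8, 2162160)
= factorial_tail(7, 8 * 2162160) = factorial_tail(7, 17297280)
= factorial_tail(6, 7 * 17297280) = factorial_tail(6, 121080960)
= factorial_tail(5, 6 * 121080960) = factorial_tail(5, 726485760)
= factorial_tail(4, 5 * 726485760) = factorial_tail(4, 3632428800)
= factorial_tail(3, 4 * 3632428800) = factorial_tail(3, 14529715200)
= factorial_tail(2, 3 * 14529715200) = factorial_tail(2, 43589145600)
= factorial_tail(1, 2 * 43589145600) = factorial_tail(1, 87178291200)
n <= 1, return acc = 87178291200


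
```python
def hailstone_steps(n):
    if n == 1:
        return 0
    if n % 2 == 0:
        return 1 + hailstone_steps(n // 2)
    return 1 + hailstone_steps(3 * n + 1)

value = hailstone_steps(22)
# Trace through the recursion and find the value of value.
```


hailstone_steps(22)
22 is even -> hailstone_steps(11)
11 is odd -> 3*11+1 = 34 -> hailstone_steps(34)
34 is even -> hailstone_steps(17)
17 is odd -> 3*17+1 = 52 -> hailstone_steps(52)
52 is even -> hailstone_steps(26)
26 is even -> hailstone_steps(13)
13 is odd -> 3*13+1 = 40 -> hailstone_steps(40)
40 is even -> hailstone_steps(20)
20 is even -> hailstone_steps(10)
10 is even -> hailstone_steps(5)
5 is odd -> 3*5+1 = 16 -> hailstone_steps(16)
16 is even -> hailstone_steps(8)
8 is even -> hailstone_steps(4)
4 is even -> hailstone_steps(2)
2 is even -> hailstone_steps(1)
Reached 1 after 15 steps
= 15


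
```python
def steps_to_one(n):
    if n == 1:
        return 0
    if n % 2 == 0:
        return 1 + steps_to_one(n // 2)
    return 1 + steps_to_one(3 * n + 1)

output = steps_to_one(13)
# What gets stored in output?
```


steps_to_one(13)
13 is odd -> 3*13+1 = 40 -> steps_to_one(40)
40 is even -> steps_to_one(20)
20 is even -> steps_to_one(10)
10 is even -> steps_to_one(5)
5 is odd -> 3*5+1 = 16 -> steps_to_one(16)
16 is even -> steps_to_one(8)
8 is even -> steps_to_one(4)
4 is even -> steps_to_one(2)
2 is even -> steps_to_one(1)
Reached 1 after 9 steps
= 9


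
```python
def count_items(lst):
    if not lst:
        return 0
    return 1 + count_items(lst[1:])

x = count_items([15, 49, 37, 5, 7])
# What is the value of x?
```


count_items([15, 49, 37, 5, 7])
= 1 + count_items([49, 37, 5, 7])
= 1 + 1 + count_items([37, 5, 7])
= 1 + 1 + 1 + count_items([5, 7])
= 1 + 1 + 1 + 1 + count_items([7])
= 1 + 1 + 1 + 1 + 1 + count_items([])
= 1 + 1 + 1 + 1 + 1 + 0
= 5


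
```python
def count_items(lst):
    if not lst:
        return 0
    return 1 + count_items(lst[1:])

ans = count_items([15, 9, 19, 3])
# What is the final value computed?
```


count_items([15, 9, 19, 3])
= 1 + count_items([9, 19, 3])
= 1 + 1 + count_items([19, 3])
= 1 + 1 + 1 + count_items([3])
= 1 + 1 + 1 + 1 + count_items([])
= 1 + 1 + 1 + 1 + 0
= 4


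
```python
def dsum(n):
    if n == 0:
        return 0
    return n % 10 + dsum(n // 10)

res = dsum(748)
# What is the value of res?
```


dsum(748)
= 8 + dsum(74)
= 8 + 4 + dsum(7)
= 8 + 4 + 7 + dsum(0)
= 8 + 4 + 7 + 0
= 19


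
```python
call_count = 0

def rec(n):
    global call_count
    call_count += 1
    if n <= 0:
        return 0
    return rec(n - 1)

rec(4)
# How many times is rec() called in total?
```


rec(4) calls rec(3) calls ... calls rec(0)
Total calls: 4 + 1 (for base case) = 5


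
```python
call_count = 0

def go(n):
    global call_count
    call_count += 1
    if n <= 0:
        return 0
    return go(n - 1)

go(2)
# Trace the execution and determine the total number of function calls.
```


go(2) calls go(1) calls ... calls go(0)
Total calls: 2 + 1 (for base case) = 3


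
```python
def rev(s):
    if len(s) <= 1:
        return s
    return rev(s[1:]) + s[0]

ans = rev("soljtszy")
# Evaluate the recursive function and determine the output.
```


rev("soljtszy")
= rev("oljtszy") + "s"
= rev("ljtszy") + "o" + "s"
= rev("jtszy") + "l" + "o" + "s"
= rev("tszy") + "j" + "l" + "o" + "s"
= rev("szy") + "t" + "j" + "l" + "o" + "s"
= rev("zy") + "s" + "t" + "j" + "l" + "o" + "s"
= rev("y") + "z" + "s" + "t" + "j" + "l" + "o" + "s"
= "y" + "z" + "s" + "t" + "j" + "l" + "o" + "s"
= "yzstjlos"


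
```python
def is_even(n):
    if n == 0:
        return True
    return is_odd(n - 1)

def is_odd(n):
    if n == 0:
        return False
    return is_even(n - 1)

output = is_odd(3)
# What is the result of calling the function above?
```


is_odd(3)
= is_even(2)
= is_odd(1)
= is_even(0)
n == 0: return True
= True


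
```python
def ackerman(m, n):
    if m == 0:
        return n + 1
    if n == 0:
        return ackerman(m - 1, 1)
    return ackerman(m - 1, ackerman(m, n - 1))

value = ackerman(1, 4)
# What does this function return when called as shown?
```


ackerman(1, 4)
= ackerman(0, ackerman(1, 3))
First compute ackerman(1, 3) = 5
= ackerman(0, 5)
= 6


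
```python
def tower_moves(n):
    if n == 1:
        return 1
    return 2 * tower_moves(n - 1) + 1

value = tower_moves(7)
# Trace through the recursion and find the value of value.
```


tower_moves(7)
= 2 * tower_moves(6) + 1
= 2 * (2 * tower_moves(5) + 1) + 1
= 2 * (2 * (2 * tower_moves(4) + 1) + 1) + 1
= 2 * (2 * (2 * (2 * tower_moves(3) + 1) + 1) + 1) + 1
= 2 * (2 * (2 * (2 * (2 * tower_moves(2) + 1) + 1) + 1) + 1) + 1
= 2 * (2 * (2 * (2 * (2 * (2 * tower_moves(1) + 1) + 1) + 1) + 1) + 1) + 1
Now compute bottom-up:
tower_moves(1) = 1
tower_moves(2) = 2 * 1 + 1 = 3
tower_moves(3) = 2 * 3 + 1 = 7
tower_moves(4) = 2 * 7 + 1 = 15
tower_moves(5) = 2 * 15 + 1 = 31
tower_moves(6) = 2 * 31 + 1 = 63
tower_moves(7) = 2 * 63 + 1 = 127
= 127


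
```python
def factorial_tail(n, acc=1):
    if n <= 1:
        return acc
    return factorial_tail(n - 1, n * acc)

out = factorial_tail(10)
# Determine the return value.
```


factorial_tail(10, 1)
= factorial_tail(9, 10 * 1) = factorial_tail(9, 10)
= factorial_tail(8, 9 * 10) = factorial_tail(8, 90)
= factorial_tail(7, 8 * 90) = factorial_tail(7, 720)
= factorial_tail(6, 7 * 720) = factorial_tail(6, 5040)
= factorial_tail(5, 6 * 5040) = factorial_tail(5, 30240)
= factorial_tail(4, 5 * 30240) = factorial_tail(4, 151200)
= factorial_tail(3, 4 * 151200) = factorial_tail(3, 604800)
= factorial_tail(2, 3 * 604800) = factorial_tail(2, 1814400)
= factorial_tail(1, 2 * 1814400) = factorial_tail(1, 3628800)
n <= 1, return acc = 3628800


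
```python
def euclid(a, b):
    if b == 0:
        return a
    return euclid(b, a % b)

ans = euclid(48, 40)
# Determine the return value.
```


euclid(48, 40)
= euclid(40, 48 % 40) = euclid(40, 8)
= euclid(8, 40 % 8) = euclid(8, 0)
b == 0, return a = 8


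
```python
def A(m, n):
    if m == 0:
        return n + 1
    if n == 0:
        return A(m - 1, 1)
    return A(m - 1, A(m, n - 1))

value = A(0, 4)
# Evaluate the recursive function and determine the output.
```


A(0, 4)
m == 0: return 4 + 1 = 5
= 5


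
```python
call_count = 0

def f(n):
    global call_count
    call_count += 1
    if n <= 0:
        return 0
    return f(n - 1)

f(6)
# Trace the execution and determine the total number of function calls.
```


f(6) calls f(5) calls ... calls f(0)
Total calls: 6 + 1 (for base case) = 7


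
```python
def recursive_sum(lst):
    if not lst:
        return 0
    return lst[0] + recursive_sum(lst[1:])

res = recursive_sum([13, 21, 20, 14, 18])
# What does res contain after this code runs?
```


recursive_sum([13, 21, 20, 14, 18])
= 13 + recursive_sum([21, 20, 14, 18])
= 13 + 21 + recursive_sum([20, 14, 18])
= 13 + 21 + 20 + recursive_sum([14, 18])
= 13 + 21 + 20 + 14 + recursive_sum([18])
= 13 + 21 + 20 + 14 + 18 + recursive_sum([])
= 13 + 21 + 20 + 14 + 18 + 0
= 86


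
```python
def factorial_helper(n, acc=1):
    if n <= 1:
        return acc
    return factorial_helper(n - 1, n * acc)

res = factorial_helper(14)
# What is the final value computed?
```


factorial_helper(14, 1)
= factorial_helper(13, 14 * 1) = factorial_helper(13, 14)
= factorial_helper(12, 13 * 14) = factorial_helper(12, 182)
= factorial_helper(11, 12 * 182) = factorial_helper(11, 2184)
= factorial_helper(10, 11 * 2184) = factorial_helper(10, 24024)
= factorial_helper(9, 10 * 24024) = factorial_helper(9, 240240)
= factorial_helper(8, 9 * 240240) = factorial_helper(8, 2162160)
= factorial_helper(7, 8 * 2162160) = factorial_helper(7, 17297280)
= factorial_helper(6, 7 * 17297280) = factorial_helper(6, 121080960)
= factorial_helper(5, 6 * 121080960) = factorial_helper(5, 726485760)
= factorial_helper(4, 5 * 726485760) = factorial_helper(4, 3632428800)
= factorial_helper(3, 4 * 3632428800) = factorial_helper(3, 14529715200)
= factorial_helper(2, 3 * 14529715200) = factorial_helper(2, 43589145600)
= factorial_helper(1, 2 * 43589145600) = factorial_helper(1, 87178291200)
n <= 1, return acc = 87178291200


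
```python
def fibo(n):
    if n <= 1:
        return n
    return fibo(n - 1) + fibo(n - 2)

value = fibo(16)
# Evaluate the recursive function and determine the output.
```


fibo(16)
= fibo(15) + fibo(14)
= (fibo(14) + fibo(13)) + fibo(14)
Computing bottom-up: fibo(0)=0, fibo(1)=1, fibo(2)=1, fibo(3)=2, fibo(4)=3, fibo(5)=5, fibo(6)=8, fibo(7)=13, fibo(8)=21, fibo(9)=34, fibo(10)=55, fibo(11)=89, fibo(12)=144, fibo(13)=233, fibo(14)=377, fibo(15)=610, fibo(16)=987
= 987


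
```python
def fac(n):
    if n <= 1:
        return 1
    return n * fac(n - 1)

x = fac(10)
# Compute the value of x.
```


fac(10)
= 10 * fac(9)
= 10 * 9 * fac(8)
= 10 * 9 * 8 * fac(7)
= 10 * 9 * 8 * 7 * fac(6)
= 10 * 9 * 8 * 7 * 6 * fac(5)
= 10 * 9 * 8 * 7 * 6 * 5 * fac(4)
= 10 * 9 * 8 * 7 * 6 * 5 * 4 * fac(3)
= 10 * 9 * 8 * 7 * 6 * 5 * 4 * 3 * fac(2)
= 10 * 9 * 8 * 7 * 6 * 5 * 4 * 3 * 2 * fac(1)
= 10 * 9 * 8 * 7 * 6 * 5 * 4 * 3 * 2 * 1
= 3628800


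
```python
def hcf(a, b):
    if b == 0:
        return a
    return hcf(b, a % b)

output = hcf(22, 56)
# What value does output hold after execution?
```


hcf(22, 56)
= hcf(56, 22 % 56) = hcf(56, 22)
= hcf(22, 56 % 22) = hcf(22, 12)
= hcf(12, 22 % 12) = hcf(12, 10)
= hcf(10, 12 % 10) = hcf(10, 2)
= hcf(2, 10 % 2) = hcf(2, 0)
b == 0, return a = 2


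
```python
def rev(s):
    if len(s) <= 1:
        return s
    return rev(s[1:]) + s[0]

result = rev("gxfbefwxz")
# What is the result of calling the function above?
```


rev("gxfbefwxz")
= rev("xfbefwxz") + "g"
= rev("fbefwxz") + "x" + "g"
= rev("befwxz") + "f" + "x" + "g"
= rev("efwxz") + "b" + "f" + "x" + "g"
= rev("fwxz") + "e" + "b" + "f" + "x" + "g"
= rev("wxz") + "f" + "e" + "b" + "f" + "x" + "g"
= rev("xz") + "w" + "f" + "e" + "b" + "f" + "x" + "g"
= rev("z") + "x" + "w" + "f" + "e" + "b" + "f" + "x" + "g"
= "z" + "x" + "w" + "f" + "e" + "b" + "f" + "x" + "g"
= "zxwfebfxg"


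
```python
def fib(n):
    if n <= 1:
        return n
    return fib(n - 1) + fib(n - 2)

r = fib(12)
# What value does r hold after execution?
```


fib(12)
= fib(11) + fib(10)
= (fib(10) + fib(9)) + fib(10)
Computing bottom-up: fib(0)=0, fib(1)=1, fib(2)=1, fib(3)=2, fib(4)=3, fib(5)=5, fib(6)=8, fib(7)=13, fib(8)=21, fib(9)=34, fib(10)=55, fib(11)=89, fib(12)=144
= 144


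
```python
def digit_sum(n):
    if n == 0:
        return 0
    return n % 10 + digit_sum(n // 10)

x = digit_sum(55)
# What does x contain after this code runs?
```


digit_sum(55)
= 5 + digit_sum(5)
= 5 + 5 + digit_sum(0)
= 5 + 5 + 0
= 10


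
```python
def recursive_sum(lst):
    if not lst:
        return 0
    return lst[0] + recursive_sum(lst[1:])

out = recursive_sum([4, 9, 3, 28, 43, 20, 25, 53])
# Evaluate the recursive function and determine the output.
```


recursive_sum([4, 9, 3, 28, 43, 20, 25, 53])
= 4 + recursive_sum([9, 3, 28, 43, 20, 25, 53])
= 4 + 9 + recursive_sum([3, 28, 43, 20, 25, 53])
= 4 + 9 + 3 + recursive_sum([28, 43, 20, 25, 53])
= 4 + 9 + 3 + 28 + recursive_sum([43, 20, 25, 53])
= 4 + 9 + 3 + 28 + 43 + recursive_sum([20, 25, 53])
= 4 + 9 + 3 + 28 + 43 + 20 + recursive_sum([25, 53])
= 4 + 9 + 3 + 28 + 43 + 20 + 25 + recursive_sum([53])
= 4 + 9 + 3 + 28 + 43 + 20 + 25 + 53 + recursive_sum([])
= 4 + 9 + 3 + 28 + 43 + 20 + 25 + 53 + 0
= 185


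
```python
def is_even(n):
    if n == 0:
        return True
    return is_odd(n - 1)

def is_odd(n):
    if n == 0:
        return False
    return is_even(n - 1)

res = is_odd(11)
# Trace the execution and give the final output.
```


is_odd(11)
= is_even(10)
= is_odd(9)
= is_even(8)
= is_odd(7)
= is_even(6)
= is_odd(5)
= is_even(4)
= is_odd(3)
= is_even(2)
= is_odd(1)
= is_even(0)
n == 0: return True
= True


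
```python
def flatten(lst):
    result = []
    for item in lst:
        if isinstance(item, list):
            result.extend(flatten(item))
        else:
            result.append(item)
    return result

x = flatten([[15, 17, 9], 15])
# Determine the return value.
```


flatten([[15, 17, 9], 15])
Processing each element:
  [15, 17, 9] is a list -> flatten recursively -> [15, 17, 9]
  15 is not a list -> append 15
= [15, 17, 9, 15]


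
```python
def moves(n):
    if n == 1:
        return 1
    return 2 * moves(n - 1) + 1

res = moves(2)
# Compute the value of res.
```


moves(2)
= 2 * moves(1) + 1
Now compute bottom-up:
moves(1) = 1
moves(2) = 2 * 1 + 1 = 3
= 3


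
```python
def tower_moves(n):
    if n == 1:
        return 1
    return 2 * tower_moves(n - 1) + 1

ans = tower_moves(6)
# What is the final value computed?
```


tower_moves(6)
= 2 * tower_moves(5) + 1
= 2 * (2 * tower_moves(4) + 1) + 1
= 2 * (2 * (2 * tower_moves(3) + 1) + 1) + 1
= 2 * (2 * (2 * (2 * tower_moves(2) + 1) + 1) + 1) + 1
= 2 * (2 * (2 * (2 * (2 * tower_moves(1) + 1) + 1) + 1) + 1) + 1
Now compute bottom-up:
tower_moves(1) = 1
tower_moves(2) = 2 * 1 + 1 = 3
tower_moves(3) = 2 * 3 + 1 = 7
tower_moves(4) = 2 * 7 + 1 = 15
tower_moves(5) = 2 * 15 + 1 = 31
tower_moves(6) = 2 * 31 + 1 = 63
= 63


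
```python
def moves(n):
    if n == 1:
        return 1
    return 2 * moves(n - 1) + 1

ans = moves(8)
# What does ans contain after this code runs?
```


moves(8)
= 2 * moves(7) + 1
= 2 * (2 * moves(6) + 1) + 1
= 2 * (2 * (2 * moves(5) + 1) + 1) + 1
= 2 * (2 * (2 * (2 * moves(4) + 1) + 1) + 1) + 1
= 2 * (2 * (2 * (2 * (2 * moves(3) + 1) + 1) + 1) + 1) + 1
= 2 * (2 * (2 * (2 * (2 * (2 * moves(2) + 1) + 1) + 1) + 1) + 1) + 1
= 2 * (2 * (2 * (2 * (2 * (2 * (2 * moves(1) + 1) + 1) + 1) + 1) + 1) + 1) + 1
Now compute bottom-up:
moves(1) = 1
moves(2) = 2 * 1 + 1 = 3
moves(3) = 2 * 3 + 1 = 7
moves(4) = 2 * 7 + 1 = 15
moves(5) = 2 * 15 + 1 = 31
moves(6) = 2 * 31 + 1 = 63
moves(7) = 2 * 63 + 1 = 127
moves(8) = 2 * 127 + 1 = 255
= 255


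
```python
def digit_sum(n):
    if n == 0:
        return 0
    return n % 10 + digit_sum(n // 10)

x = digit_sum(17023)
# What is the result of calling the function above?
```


digit_sum(17023)
= 3 + digit_sum(1702)
= 3 + 2 + digit_sum(170)
= 3 + 2 + 0 + digit_sum(17)
= 3 + 2 + 0 + 7 + digit_sum(1)
= 3 + 2 + 0 + 7 + 1 + digit_sum(0)
= 3 + 2 + 0 + 7 + 1 + 0
= 13


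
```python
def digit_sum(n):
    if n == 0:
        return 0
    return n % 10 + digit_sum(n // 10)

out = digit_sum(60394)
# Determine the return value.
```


digit_sum(60394)
= 4 + digit_sum(6039)
= 4 + 9 + digit_sum(603)
= 4 + 9 + 3 + digit_sum(60)
= 4 + 9 + 3 + 0 + digit_sum(6)
= 4 + 9 + 3 + 0 + 6 + digit_sum(0)
= 4 + 9 + 3 + 0 + 6 + 0
= 22


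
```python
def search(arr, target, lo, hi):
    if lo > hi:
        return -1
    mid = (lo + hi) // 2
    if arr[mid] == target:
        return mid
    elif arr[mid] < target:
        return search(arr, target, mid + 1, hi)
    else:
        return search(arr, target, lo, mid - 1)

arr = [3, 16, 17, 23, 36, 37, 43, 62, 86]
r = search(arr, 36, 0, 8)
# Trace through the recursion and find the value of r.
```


search(arr, 36, 0, 8)
lo=0, hi=8, mid=4, arr[mid]=36
arr[4] == 36, found at index 4
= 4


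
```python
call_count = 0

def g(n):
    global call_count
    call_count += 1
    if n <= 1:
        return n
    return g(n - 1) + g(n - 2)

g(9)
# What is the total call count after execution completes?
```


g(9) calls g(8) and g(7); each non-base call branches into two more.
Let C(k) = total number of calls made by g(k), including the call to g(k) itself.
Base cases: C(0) = 1, C(1) = 1
Recurrence: C(k) = 1 + C(k-1) + C(k-2)
  C(2) = 1 + C(1) + C(0) = 1 + 1 + 1 = 3
  C(3) = 1 + C(2) + C(1) = 1 + 3 + 1 = 5
  C(4) = 1 + C(3) + C(2) = 1 + 5 + 3 = 9
  C(5) = 1 + C(4) + C(3) = 1 + 9 + 5 = 15
  C(6) = 1 + C(5) + C(4) = 1 + 15 + 9 = 25
  C(7) = 1 + C(6) + C(5) = 1 + 25 + 15 = 41
  C(8) = 1 + C(7) + C(6) = 1 + 41 + 25 = 67
  C(9) = 1 + C(8) + C(7) = 1 + 67 + 41 = 109
Total calls = C(9) = 109


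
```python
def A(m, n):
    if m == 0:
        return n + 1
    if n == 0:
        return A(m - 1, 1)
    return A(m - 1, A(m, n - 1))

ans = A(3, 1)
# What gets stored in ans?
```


A(3, 1)
= A(2, A(3, 0))
First compute A(3, 0) = 5
= A(2, 5)
= 13


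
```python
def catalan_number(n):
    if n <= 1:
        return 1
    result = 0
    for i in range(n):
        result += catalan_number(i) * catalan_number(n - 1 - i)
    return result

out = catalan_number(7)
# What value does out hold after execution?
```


catalan_number(7)
= sum of catalan_number(i) * catalan_number(7-1-i) for i in 0..6
First compute sub-values bottom-up:
  catalan_number(0) = 1, catalan_number(1) = 1
  catalan_number(2) = 1*1 + 1*1 = 2
  catalan_number(3) = 1*2 + 1*1 + 2*1 = 5
  catalan_number(4) = 1*5 + 1*2 + 2*1 + 5*1 = 14
  catalan_number(5) = 1*14 + 1*5 + 2*2 + 5*1 + 14*1 = 42
  catalan_number(6) = 1*42 + 1*14 + 2*5 + 5*2 + 14*1 + 42*1 = 132
Now catalan_number(7):
  catalan_number(0)*catalan_number(6) = 1*132 = 132
  catalan_number(1)*catalan_number(5) = 1*42 = 42
  catalan_number(2)*catalan_number(4) = 2*14 = 28
  catalan_number(3)*catalan_number(3) = 5*5 = 25
  catalan_number(4)*catalan_number(2) = 14*2 = 28
  catalan_number(5)*catalan_number(1) = 42*1 = 42
  catalan_number(6)*catalan_number(0) = 132*1 = 132
= 132 + 42 + 28 + 25 + 28 + 42 + 132
= 429


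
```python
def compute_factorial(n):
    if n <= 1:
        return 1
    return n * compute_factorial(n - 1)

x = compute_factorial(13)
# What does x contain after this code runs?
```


compute_factorial(13)
= 13 * compute_factorial(12)
= 13 * 12 * compute_factorial(11)
= 13 * 12 * 11 * compute_factorial(10)
= 13 * 12 * 11 * 10 * compute_factorial(9)
= 13 * 12 * 11 * 10 * 9 * compute_factorial(8)
= 13 * 12 * 11 * 10 * 9 * 8 * compute_factorial(7)
= 13 * 12 * 11 * 10 * 9 * 8 * 7 * compute_factorial(6)
= 13 * 12 * 11 * 10 * 9 * 8 * 7 * 6 * compute_factorial(5)
= 13 * 12 * 11 * 10 * 9 * 8 * 7 * 6 * 5 * compute_factorial(4)
= 13 * 12 * 11 * 10 * 9 * 8 * 7 * 6 * 5 * 4 * compute_factorial(3)
= 13 * 12 * 11 * 10 * 9 * 8 * 7 * 6 * 5 * 4 * 3 * compute_factorial(2)
= 13 * 12 * 11 * 10 * 9 * 8 * 7 * 6 * 5 * 4 * 3 * 2 * compute_factorial(1)
= 13 * 12 * 11 * 10 * 9 * 8 * 7 * 6 * 5 * 4 * 3 * 2 * 1
= 6227020800


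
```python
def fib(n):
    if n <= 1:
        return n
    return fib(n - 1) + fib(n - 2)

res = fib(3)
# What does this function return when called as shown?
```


fib(3)
= fib(2) + fib(1)
Computing bottom-up: fib(0)=0, fib(1)=1, fib(2)=1, fib(3)=2
= 2


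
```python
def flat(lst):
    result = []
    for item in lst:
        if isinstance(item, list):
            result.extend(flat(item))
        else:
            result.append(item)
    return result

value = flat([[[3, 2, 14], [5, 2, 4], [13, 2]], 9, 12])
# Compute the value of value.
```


flat([[[3, 2, 14], [5, 2, 4], [13, 2]], 9, 12])
Processing each element:
  [[3, 2, 14], [5, 2, 4], [13, 2]] is a list -> flat recursively -> [3, 2, 14, 5, 2, 4, 13, 2]
  9 is not a list -> append 9
  12 is not a list -> append 12
= [3, 2, 14, 5, 2, 4, 13, 2, 9, 12]


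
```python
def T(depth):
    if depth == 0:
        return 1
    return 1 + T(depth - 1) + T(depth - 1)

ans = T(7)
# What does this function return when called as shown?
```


T(7)
= 1 + T(6) + T(6)
= 1 + 2 * T(6)
T(k) = 2^(k+1) - 1
T(0) = 1
T(1) = 3
T(2) = 7
T(3) = 15
T(4) = 31
T(7) = 2^8 - 1 = 255


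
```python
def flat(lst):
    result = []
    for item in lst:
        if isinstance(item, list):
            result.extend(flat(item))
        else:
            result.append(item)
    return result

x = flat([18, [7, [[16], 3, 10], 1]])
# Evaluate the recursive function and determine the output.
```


flat([18, [7, [[16], 3, 10], 1]])
Processing each element:
  18 is not a list -> append 18
  [7, [[16], 3, 10], 1] is a list -> flat recursively -> [7, 16, 3, 10, 1]
= [18, 7, 16, 3, 10, 1]


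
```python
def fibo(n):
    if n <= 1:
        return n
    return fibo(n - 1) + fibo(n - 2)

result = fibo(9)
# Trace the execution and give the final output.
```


fibo(9)
= fibo(8) + fibo(7)
= (fibo(7) + fibo(6)) + fibo(7)
Computing bottom-up: fibo(0)=0, fibo(1)=1, fibo(2)=1, fibo(3)=2, fibo(4)=3, fibo(5)=5, fibo(6)=8, fibo(7)=13, fibo(8)=21, fibo(9)=34
= 34


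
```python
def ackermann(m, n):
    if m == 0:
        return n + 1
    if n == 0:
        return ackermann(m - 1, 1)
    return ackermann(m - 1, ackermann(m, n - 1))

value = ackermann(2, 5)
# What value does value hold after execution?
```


ackermann(2, 5)
= ackermann(1, ackermann(2, 4))
First compute ackermann(2, 4) = 11
= ackermann(1, 11)
= 13


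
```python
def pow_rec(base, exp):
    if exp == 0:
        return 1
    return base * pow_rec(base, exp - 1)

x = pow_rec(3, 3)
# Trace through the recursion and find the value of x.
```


pow_rec(3, 3)
= 3 * pow_rec(3, 2)
= 3 * 3 * pow_rec(3, 1)
= 3 * 3 * 3 * pow_rec(3, 0)
= 3 * 3 * 3 * 1
= 27


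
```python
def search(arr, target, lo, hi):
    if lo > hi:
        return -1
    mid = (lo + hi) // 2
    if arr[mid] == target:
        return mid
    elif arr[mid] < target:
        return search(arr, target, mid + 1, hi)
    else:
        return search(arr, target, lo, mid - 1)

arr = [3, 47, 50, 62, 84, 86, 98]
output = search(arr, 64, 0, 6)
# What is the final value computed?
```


search(arr, 64, 0, 6)
lo=0, hi=6, mid=3, arr[mid]=62
62 < 64, search right half
lo=4, hi=6, mid=5, arr[mid]=86
86 > 64, search left half
lo=4, hi=4, mid=4, arr[mid]=84
84 > 64, search left half
lo > hi, target not found, return -1
= -1


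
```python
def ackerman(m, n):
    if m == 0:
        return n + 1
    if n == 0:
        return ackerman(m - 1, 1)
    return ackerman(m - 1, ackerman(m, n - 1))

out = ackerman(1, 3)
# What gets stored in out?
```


ackerman(1, 3)
= ackerman(0, ackerman(1, 2))
First compute ackerman(1, 2) = 4
= ackerman(0, 4)
= 5


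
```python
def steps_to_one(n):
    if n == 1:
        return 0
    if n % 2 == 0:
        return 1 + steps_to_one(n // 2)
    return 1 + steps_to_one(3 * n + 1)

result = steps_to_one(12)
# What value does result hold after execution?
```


steps_to_one(12)
12 is even -> steps_to_one(6)
6 is even -> steps_to_one(3)
3 is odd -> 3*3+1 = 10 -> steps_to_one(10)
10 is even -> steps_to_one(5)
5 is odd -> 3*5+1 = 16 -> steps_to_one(16)
16 is even -> steps_to_one(8)
8 is even -> steps_to_one(4)
4 is even -> steps_to_one(2)
2 is even -> steps_to_one(1)
Reached 1 after 9 steps
= 9
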